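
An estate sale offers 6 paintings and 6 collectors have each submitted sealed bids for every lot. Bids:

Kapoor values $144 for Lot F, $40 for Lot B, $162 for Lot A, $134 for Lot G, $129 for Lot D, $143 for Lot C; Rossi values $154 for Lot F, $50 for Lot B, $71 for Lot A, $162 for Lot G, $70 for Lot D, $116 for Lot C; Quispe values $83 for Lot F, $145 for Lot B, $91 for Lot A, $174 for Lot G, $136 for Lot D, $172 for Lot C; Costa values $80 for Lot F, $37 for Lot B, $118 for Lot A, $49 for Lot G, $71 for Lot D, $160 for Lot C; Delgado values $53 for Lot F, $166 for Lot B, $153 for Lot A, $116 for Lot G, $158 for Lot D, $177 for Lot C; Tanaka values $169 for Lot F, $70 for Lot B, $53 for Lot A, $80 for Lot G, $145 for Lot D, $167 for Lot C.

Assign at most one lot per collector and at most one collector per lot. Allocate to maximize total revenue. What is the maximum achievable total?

Max total: $961

Optimal: Kapoor→Lot A ($162), Rossi→Lot F ($154), Quispe→Lot G ($174), Costa→Lot C ($160), Delgado→Lot B ($166), Tanaka→Lot D ($145) — total 162+154+174+160+166+145 = $961.
Row-greedy (each collector in turn takes its best remaining lot) gives $887, worse by 74.
Next-best assignment: Kapoor→Lot A, Rossi→Lot G, Quispe→Lot B, Costa→Lot C, Delgado→Lot D, Tanaka→Lot F = $956.
No other one-to-one assignment exceeds $961.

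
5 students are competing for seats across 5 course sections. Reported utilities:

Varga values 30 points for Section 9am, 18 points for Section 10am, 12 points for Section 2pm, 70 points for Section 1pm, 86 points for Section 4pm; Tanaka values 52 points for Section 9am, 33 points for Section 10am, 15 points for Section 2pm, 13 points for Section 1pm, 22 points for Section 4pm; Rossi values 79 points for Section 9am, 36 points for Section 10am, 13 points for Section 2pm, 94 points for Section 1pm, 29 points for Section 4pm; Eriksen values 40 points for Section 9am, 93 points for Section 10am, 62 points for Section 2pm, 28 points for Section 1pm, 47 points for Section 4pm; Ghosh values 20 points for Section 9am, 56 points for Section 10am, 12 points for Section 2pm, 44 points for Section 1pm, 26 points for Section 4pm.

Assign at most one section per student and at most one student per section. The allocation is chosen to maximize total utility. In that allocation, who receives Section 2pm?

Eriksen receives Section 2pm.

This is a one-to-one assignment (maximum-weight bipartite matching).
Optimal: Varga→Section 4pm (86 points), Tanaka→Section 9am (52 points), Rossi→Section 1pm (94 points), Eriksen→Section 2pm (62 points), Ghosh→Section 10am (56 points) — total 86+52+94+62+56 = 350 points.
Max-entry greedy (repeatedly take the single best remaining cell) gives 337 points, worse by 13.
Swapping Rossi↔Ghosh (Rossi→Section 10am 36 points, Ghosh→Section 1pm 44 points) loses 70.
Eriksen's own top section is Section 10am (93 points), but forcing Eriksen→Section 10am and reassigning the rest optimally gives only 337 points — worse by 13.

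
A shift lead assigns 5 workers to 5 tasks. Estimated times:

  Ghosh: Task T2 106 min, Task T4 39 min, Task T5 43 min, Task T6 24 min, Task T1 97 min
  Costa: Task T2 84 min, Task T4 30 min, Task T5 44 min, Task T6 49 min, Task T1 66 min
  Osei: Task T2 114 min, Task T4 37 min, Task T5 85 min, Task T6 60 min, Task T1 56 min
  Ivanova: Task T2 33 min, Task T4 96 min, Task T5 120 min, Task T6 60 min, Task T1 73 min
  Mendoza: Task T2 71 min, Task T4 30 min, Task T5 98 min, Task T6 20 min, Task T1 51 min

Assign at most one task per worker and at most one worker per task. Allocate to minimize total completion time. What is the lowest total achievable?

Optimal: Ghosh→Task T5 (43 min), Costa→Task T4 (30 min), Osei→Task T1 (56 min), Ivanova→Task T2 (33 min), Mendoza→Task T6 (20 min) — total 43+30+56+33+20 = 182 min.
Row-greedy (each worker in turn takes its cheapest remaining task) gives 241 min, worse by 59.
Next-best assignment: Ghosh→Task T6, Costa→Task T5, Osei→Task T1, Ivanova→Task T2, Mendoza→Task T4 = 187 min.
Swapping Ivanova↔Ghosh (Ivanova→Task T5 120 min, Ghosh→Task T2 106 min) adds 150.

Minimum total: 182 min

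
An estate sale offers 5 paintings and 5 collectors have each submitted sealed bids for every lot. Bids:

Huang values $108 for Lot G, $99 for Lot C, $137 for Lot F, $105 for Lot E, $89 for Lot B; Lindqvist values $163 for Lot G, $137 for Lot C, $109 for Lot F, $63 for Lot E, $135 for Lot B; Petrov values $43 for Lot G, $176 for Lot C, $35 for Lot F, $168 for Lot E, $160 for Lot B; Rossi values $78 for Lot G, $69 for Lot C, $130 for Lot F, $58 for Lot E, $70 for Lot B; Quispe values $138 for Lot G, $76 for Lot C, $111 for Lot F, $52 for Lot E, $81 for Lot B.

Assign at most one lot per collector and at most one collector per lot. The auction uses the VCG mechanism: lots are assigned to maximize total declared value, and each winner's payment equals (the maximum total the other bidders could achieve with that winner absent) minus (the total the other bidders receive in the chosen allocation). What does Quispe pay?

Quispe pays $28.

Efficient allocation: Huang→Lot E ($105), Lindqvist→Lot B ($135), Petrov→Lot C ($176), Rossi→Lot F ($130), Quispe→Lot G ($138); total welfare W = $684.
Quispe receives Lot G at value $138, so the others get W − 138 = $546.
Without Quispe: best allocation of the remaining 4 bidders over all 5 lots is Huang→Lot E ($105), Lindqvist→Lot G ($163), Petrov→Lot C ($176), Rossi→Lot F ($130), total $574.
VCG payment = (others' best without Quispe) − (others' welfare with Quispe) = 574 − 546 = $28.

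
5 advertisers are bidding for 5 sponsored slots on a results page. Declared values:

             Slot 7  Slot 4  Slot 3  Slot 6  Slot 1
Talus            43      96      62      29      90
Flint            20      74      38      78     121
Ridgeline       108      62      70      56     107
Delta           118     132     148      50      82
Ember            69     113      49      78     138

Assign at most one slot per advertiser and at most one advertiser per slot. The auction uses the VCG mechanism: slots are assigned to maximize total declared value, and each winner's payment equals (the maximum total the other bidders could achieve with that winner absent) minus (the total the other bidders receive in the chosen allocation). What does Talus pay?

Talus pays $18.

Efficient allocation: Talus→Slot 4 ($96), Flint→Slot 6 ($78), Ridgeline→Slot 7 ($108), Delta→Slot 3 ($148), Ember→Slot 1 ($138); total welfare W = $568.
Talus receives Slot 4 at value $96, so the others get W − 96 = $472.
Without Talus: best allocation of the remaining 4 bidders over all 5 slots is Flint→Slot 1 ($121), Ridgeline→Slot 7 ($108), Delta→Slot 3 ($148), Ember→Slot 4 ($113), total $490.
VCG payment = (others' best without Talus) − (others' welfare with Talus) = 490 − 472 = $18.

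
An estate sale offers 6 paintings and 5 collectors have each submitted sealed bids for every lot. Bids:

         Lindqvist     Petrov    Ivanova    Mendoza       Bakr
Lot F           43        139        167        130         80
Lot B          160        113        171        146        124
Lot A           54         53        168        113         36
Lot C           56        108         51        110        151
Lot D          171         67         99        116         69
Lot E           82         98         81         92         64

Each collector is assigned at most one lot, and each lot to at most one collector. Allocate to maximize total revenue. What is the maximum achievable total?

Max total: $775

Optimal: Lindqvist→Lot D ($171), Petrov→Lot F ($139), Ivanova→Lot A ($168), Mendoza→Lot B ($146), Bakr→Lot C ($151) — total 171+139+168+146+151 = $775.
Column-greedy (each lot in turn goes to its best remaining collector) gives $658, worse by 117.
Checked against all permutations: $775 is optimal.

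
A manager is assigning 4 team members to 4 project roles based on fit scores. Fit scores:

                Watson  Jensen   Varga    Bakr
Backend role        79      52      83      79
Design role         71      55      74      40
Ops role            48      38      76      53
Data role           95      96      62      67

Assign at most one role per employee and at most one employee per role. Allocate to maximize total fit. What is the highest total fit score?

Optimal: Watson→Design role (71 pts), Jensen→Data role (96 pts), Varga→Ops role (76 pts), Bakr→Backend role (79 pts) — total 71+96+76+79 = 322 pts.
Max-entry greedy (repeatedly take the single best remaining cell) gives 303 pts, worse by 19.
Next-best assignment: Watson→Data role, Jensen→Design role, Varga→Ops role, Bakr→Backend role = 305 pts.
Every other assignment is strictly worse.

Maximum total: 322 pts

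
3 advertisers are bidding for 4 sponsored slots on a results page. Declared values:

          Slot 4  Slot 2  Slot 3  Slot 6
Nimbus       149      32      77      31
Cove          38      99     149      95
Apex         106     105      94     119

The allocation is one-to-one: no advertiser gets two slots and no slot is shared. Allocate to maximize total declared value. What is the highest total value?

Optimal: Nimbus→Slot 4 ($149), Cove→Slot 3 ($149), Apex→Slot 6 ($119) — total 149+149+119 = $417.
Column-greedy (each slot in turn goes to its best remaining advertiser) gives $403, worse by 14.
Next-best assignment: Nimbus→Slot 4, Cove→Slot 3, Apex→Slot 2 = $403.

Max total: $417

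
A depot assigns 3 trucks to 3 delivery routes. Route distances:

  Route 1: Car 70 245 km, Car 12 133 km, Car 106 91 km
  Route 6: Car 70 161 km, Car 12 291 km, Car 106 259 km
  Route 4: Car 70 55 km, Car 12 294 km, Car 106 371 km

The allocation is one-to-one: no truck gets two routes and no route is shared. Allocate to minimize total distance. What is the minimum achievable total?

Optimal: Car 70→Route 4 (55 km), Car 12→Route 6 (291 km), Car 106→Route 1 (91 km) — total 55+291+91 = 437 km.
Next-best assignment: Car 70→Route 4, Car 12→Route 1, Car 106→Route 6 = 447 km.
No other one-to-one assignment undercuts 437 km.

Minimum total: 437 km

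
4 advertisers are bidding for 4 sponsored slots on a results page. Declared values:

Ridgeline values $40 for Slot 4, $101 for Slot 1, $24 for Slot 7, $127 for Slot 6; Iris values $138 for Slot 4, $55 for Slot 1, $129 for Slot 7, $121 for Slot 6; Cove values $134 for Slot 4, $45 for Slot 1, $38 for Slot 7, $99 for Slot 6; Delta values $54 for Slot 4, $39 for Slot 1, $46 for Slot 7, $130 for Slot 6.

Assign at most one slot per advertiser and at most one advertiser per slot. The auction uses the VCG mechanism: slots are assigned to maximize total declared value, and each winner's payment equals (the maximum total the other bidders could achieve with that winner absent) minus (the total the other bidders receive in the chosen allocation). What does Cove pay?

Efficient allocation: Ridgeline→Slot 1 ($101), Iris→Slot 7 ($129), Cove→Slot 4 ($134), Delta→Slot 6 ($130); total welfare W = $494.
Cove receives Slot 4 at value $134, so the others get W − 134 = $360.
Without Cove: best allocation of the remaining 3 bidders over all 4 slots is Ridgeline→Slot 1 ($101), Iris→Slot 4 ($138), Delta→Slot 6 ($130), total $369.
VCG payment = (others' best without Cove) − (others' welfare with Cove) = 369 − 360 = $9.

Cove pays $9.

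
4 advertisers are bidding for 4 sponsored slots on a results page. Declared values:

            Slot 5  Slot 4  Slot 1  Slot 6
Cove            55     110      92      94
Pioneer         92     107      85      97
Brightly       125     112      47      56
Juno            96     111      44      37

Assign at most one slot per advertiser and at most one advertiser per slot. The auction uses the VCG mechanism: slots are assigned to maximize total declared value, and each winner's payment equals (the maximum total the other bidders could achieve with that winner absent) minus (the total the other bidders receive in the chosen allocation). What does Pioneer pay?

Pioneer pays $2.

Efficient allocation: Cove→Slot 1 ($92), Pioneer→Slot 6 ($97), Brightly→Slot 5 ($125), Juno→Slot 4 ($111); total welfare W = $425.
Pioneer receives Slot 6 at value $97, so the others get W − 97 = $328.
Without Pioneer: best allocation of the remaining 3 bidders over all 4 slots is Cove→Slot 6 ($94), Brightly→Slot 5 ($125), Juno→Slot 4 ($111), total $330.
VCG payment = (others' best without Pioneer) − (others' welfare with Pioneer) = 330 − 328 = $2.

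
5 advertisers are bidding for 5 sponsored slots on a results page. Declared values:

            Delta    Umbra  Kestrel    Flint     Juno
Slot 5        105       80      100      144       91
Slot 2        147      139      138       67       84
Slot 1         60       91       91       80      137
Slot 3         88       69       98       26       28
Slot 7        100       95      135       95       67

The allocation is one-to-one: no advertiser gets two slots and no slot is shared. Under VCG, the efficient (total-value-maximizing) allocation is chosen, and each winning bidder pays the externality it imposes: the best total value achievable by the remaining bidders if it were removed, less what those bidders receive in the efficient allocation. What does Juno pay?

Efficient allocation: Delta→Slot 3 ($88), Umbra→Slot 2 ($139), Kestrel→Slot 7 ($135), Flint→Slot 5 ($144), Juno→Slot 1 ($137); total welfare W = $643.
Juno receives Slot 1 at value $137, so the others get W − 137 = $506.
Without Juno: best allocation of the remaining 4 bidders over all 5 slots is Delta→Slot 2 ($147), Umbra→Slot 1 ($91), Kestrel→Slot 7 ($135), Flint→Slot 5 ($144), total $517.
VCG payment = (others' best without Juno) − (others' welfare with Juno) = 517 − 506 = $11.

Juno pays $11.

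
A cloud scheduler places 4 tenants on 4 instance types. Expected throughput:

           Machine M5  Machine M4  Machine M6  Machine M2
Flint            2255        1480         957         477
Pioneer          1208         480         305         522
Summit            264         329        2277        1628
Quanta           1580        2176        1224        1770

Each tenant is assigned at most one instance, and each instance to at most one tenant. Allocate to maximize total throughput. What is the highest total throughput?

Maximum total: 7230 ops/s

Treat this as an assignment problem: match each tenant to one instance.
Optimal: Flint→Machine M5 (2255 ops/s), Pioneer→Machine M2 (522 ops/s), Summit→Machine M6 (2277 ops/s), Quanta→Machine M4 (2176 ops/s) — total 2255+522+2277+2176 = 7230 ops/s.
Next-best assignment: Flint→Machine M5, Pioneer→Machine M4, Summit→Machine M6, Quanta→Machine M2 = 6782 ops/s.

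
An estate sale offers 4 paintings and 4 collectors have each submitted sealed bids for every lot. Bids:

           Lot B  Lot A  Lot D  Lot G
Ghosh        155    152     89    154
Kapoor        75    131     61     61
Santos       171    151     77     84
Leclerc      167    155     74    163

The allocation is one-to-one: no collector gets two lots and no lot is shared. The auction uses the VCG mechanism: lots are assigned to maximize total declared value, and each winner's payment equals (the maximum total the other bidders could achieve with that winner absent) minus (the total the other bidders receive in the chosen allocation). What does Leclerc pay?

Efficient allocation: Ghosh→Lot D ($89), Kapoor→Lot A ($131), Santos→Lot B ($171), Leclerc→Lot G ($163); total welfare W = $554.
Leclerc receives Lot G at value $163, so the others get W − 163 = $391.
Without Leclerc: best allocation of the remaining 3 bidders over all 4 lots is Ghosh→Lot G ($154), Kapoor→Lot A ($131), Santos→Lot B ($171), total $456.
VCG payment = (others' best without Leclerc) − (others' welfare with Leclerc) = 456 − 391 = $65.

Leclerc pays $65.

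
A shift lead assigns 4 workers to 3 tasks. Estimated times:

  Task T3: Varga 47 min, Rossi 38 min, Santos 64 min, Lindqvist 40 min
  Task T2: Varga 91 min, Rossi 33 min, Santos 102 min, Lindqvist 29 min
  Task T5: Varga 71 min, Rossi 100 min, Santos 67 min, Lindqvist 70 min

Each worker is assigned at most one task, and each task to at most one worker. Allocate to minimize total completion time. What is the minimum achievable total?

Optimal: Rossi→Task T3 (38 min), Lindqvist→Task T2 (29 min), Santos→Task T5 (67 min) — total 38+29+67 = 134 min.
Row-greedy (each worker in turn takes its cheapest remaining task) gives 147 min, worse by 13.
Next-best assignment: Rossi→Task T3, Lindqvist→Task T2, Varga→Task T5 = 138 min.
Swapping Lindqvist↔Santos (Lindqvist→Task T5 70 min, Santos→Task T2 102 min) adds 76.
No other one-to-one assignment undercuts 134 min.

Minimum total: 134 min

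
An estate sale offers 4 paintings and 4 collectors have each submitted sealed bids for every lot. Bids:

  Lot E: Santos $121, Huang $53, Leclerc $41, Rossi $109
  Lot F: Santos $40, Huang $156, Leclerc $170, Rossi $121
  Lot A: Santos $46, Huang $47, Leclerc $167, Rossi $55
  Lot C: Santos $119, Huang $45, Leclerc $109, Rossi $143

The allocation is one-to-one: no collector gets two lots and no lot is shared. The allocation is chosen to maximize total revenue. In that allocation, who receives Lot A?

Optimal: Santos→Lot E ($121), Huang→Lot F ($156), Leclerc→Lot A ($167), Rossi→Lot C ($143) — total 121+156+167+143 = $587.
Column-greedy (each lot in turn goes to its best remaining collector) gives $391, worse by 196.
Next-best assignment: Santos→Lot C, Huang→Lot F, Leclerc→Lot A, Rossi→Lot E = $551.
Leclerc's own top lot is Lot F ($170), but forcing Leclerc→Lot F and reassigning the rest optimally gives only $481 — worse by 106.

Leclerc receives Lot A.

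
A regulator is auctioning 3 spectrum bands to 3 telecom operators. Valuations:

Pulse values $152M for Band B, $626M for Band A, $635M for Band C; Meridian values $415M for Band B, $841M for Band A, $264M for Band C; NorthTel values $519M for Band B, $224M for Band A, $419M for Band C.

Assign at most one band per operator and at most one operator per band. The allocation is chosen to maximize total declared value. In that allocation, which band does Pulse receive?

Pulse receives Band C.

This is a one-to-one assignment (maximum-weight bipartite matching).
Optimal: Pulse→Band C ($635M), Meridian→Band A ($841M), NorthTel→Band B ($519M) — total 635+841+519 = $1995M.
Every other assignment is strictly worse.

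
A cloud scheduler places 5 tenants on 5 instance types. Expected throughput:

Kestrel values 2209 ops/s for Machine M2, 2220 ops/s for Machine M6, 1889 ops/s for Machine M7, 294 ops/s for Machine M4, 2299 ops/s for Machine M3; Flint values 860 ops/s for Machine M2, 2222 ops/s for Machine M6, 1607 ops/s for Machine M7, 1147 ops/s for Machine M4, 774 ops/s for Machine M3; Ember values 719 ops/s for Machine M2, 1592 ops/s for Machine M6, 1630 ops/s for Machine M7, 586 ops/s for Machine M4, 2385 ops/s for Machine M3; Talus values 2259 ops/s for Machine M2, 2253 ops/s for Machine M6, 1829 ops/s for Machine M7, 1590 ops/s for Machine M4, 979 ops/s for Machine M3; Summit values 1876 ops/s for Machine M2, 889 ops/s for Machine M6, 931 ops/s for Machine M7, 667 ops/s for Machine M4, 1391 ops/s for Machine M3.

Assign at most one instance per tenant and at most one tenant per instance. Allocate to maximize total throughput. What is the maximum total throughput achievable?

This is the linear assignment problem.
Optimal: Kestrel→Machine M7 (1889 ops/s), Flint→Machine M6 (2222 ops/s), Ember→Machine M3 (2385 ops/s), Talus→Machine M4 (1590 ops/s), Summit→Machine M2 (1876 ops/s) — total 1889+2222+2385+1590+1876 = 9962 ops/s.
Column-greedy (each instance in turn goes to its best remaining tenant) gives 9422 ops/s, worse by 540.
Swapping Flint↔Talus (Flint→Machine M4 1147 ops/s, Talus→Machine M6 2253 ops/s) loses 412.

Max total: 9962 ops/s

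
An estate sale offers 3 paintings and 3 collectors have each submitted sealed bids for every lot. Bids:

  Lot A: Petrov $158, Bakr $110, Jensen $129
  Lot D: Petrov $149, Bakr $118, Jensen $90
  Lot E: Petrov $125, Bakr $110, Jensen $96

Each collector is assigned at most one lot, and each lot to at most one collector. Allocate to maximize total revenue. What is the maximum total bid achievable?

This is a one-to-one assignment (maximum-weight bipartite matching).
Optimal: Petrov→Lot D ($149), Bakr→Lot E ($110), Jensen→Lot A ($129) — total 149+110+129 = $388.
Row-greedy (each collector in turn takes its best remaining lot) gives $372, worse by 16.
Swapping Jensen↔Petrov (Jensen→Lot D $90, Petrov→Lot A $158) loses 30.

Maximum total: $388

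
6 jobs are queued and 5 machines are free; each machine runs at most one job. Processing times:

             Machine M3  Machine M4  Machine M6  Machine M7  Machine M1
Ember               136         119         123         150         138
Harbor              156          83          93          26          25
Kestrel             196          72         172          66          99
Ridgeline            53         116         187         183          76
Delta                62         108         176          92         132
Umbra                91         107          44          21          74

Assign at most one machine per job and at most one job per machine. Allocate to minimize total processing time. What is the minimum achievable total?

Optimal: Delta→Machine M3 (62 min), Kestrel→Machine M4 (72 min), Umbra→Machine M6 (44 min), Harbor→Machine M7 (26 min), Ridgeline→Machine M1 (76 min) — total 62+72+44+26+76 = 280 min.
Min-entry greedy (repeatedly take the single cheapest remaining cell) gives 294 min, worse by 14.
Swapping Umbra↔Kestrel (Umbra→Machine M4 107 min, Kestrel→Machine M6 172 min) adds 163.

Min total: 280 min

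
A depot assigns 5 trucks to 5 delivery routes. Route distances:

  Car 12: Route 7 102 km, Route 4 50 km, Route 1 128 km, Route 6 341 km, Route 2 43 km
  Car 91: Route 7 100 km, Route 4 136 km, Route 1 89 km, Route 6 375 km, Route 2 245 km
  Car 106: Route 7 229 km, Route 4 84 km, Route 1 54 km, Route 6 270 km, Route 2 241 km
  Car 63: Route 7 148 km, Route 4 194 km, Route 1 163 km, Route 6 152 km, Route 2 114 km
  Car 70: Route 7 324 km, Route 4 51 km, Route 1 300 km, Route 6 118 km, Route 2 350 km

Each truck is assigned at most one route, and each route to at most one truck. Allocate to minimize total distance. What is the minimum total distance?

Minimum total: 400 km

Optimal: Car 12→Route 2 (43 km), Car 91→Route 7 (100 km), Car 106→Route 1 (54 km), Car 63→Route 6 (152 km), Car 70→Route 4 (51 km) — total 43+100+54+152+51 = 400 km.
Row-greedy (each truck in turn takes its cheapest remaining route) gives 482 km, worse by 82.
No other one-to-one assignment undercuts 400 km.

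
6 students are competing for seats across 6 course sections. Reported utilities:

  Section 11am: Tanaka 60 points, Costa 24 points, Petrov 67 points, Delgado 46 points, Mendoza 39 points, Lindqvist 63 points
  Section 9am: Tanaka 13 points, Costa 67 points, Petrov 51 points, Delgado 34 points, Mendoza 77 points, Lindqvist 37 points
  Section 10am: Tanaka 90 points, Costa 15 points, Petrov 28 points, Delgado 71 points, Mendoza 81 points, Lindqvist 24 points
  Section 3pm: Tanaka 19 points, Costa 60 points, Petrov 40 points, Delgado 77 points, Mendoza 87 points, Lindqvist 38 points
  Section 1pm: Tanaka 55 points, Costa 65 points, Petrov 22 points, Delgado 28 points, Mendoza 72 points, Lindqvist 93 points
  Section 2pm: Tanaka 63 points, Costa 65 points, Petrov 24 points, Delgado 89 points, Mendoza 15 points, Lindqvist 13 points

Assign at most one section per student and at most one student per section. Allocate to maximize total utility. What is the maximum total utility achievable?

Optimal: Tanaka→Section 10am (90 points), Costa→Section 9am (67 points), Petrov→Section 11am (67 points), Delgado→Section 2pm (89 points), Mendoza→Section 3pm (87 points), Lindqvist→Section 1pm (93 points) — total 90+67+67+89+87+93 = 493 points.
No other one-to-one assignment exceeds 493 points.

Max total: 493 points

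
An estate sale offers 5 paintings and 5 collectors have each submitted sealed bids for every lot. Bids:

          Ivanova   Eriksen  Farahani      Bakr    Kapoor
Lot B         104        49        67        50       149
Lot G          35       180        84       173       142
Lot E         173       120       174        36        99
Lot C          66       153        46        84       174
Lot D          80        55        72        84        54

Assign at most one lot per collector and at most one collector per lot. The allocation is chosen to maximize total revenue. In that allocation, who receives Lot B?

Optimal: Ivanova→Lot D ($80), Eriksen→Lot C ($153), Farahani→Lot E ($174), Bakr→Lot G ($173), Kapoor→Lot B ($149) — total 80+153+174+173+149 = $729.
Row-greedy (each collector in turn takes its best remaining lot) gives $658, worse by 71.
Kapoor's own top lot is Lot C ($174), but forcing Kapoor→Lot C and reassigning the rest optimally gives only $716 — worse by 13.

Kapoor receives Lot B.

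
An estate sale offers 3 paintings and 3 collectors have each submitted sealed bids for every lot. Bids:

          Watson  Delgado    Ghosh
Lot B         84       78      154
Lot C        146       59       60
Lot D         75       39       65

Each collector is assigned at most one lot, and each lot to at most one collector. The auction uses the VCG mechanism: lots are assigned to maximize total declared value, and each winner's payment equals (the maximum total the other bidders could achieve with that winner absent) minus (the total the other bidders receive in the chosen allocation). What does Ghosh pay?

Ghosh pays $39.

Efficient allocation: Watson→Lot C ($146), Delgado→Lot D ($39), Ghosh→Lot B ($154); total welfare W = $339.
Ghosh receives Lot B at value $154, so the others get W − 154 = $185.
Without Ghosh: best allocation of the remaining 2 bidders over all 3 lots is Watson→Lot C ($146), Delgado→Lot B ($78), total $224.
VCG payment = (others' best without Ghosh) − (others' welfare with Ghosh) = 224 − 185 = $39.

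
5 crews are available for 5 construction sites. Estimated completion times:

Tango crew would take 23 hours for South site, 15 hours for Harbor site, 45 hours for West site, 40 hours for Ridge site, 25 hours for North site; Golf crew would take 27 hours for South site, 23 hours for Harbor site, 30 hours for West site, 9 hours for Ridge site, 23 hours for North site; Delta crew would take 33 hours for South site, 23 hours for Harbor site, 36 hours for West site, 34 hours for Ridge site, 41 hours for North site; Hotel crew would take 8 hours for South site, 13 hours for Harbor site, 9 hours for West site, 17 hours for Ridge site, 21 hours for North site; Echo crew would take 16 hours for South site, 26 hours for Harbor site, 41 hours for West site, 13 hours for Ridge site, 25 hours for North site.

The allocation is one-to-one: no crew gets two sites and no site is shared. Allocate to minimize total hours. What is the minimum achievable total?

Minimum total: 82 hours

Optimal: Tango crew→North site (25 hours), Golf crew→Ridge site (9 hours), Delta crew→Harbor site (23 hours), Hotel crew→West site (9 hours), Echo crew→South site (16 hours) — total 25+9+23+9+16 = 82 hours.
Column-greedy (each site in turn goes to its cheapest remaining crew) gives 107 hours, worse by 25.
Swapping Echo crew↔Delta crew (Echo crew→Harbor site 26 hours, Delta crew→South site 33 hours) adds 20.
Checked against all permutations: 82 hours is optimal.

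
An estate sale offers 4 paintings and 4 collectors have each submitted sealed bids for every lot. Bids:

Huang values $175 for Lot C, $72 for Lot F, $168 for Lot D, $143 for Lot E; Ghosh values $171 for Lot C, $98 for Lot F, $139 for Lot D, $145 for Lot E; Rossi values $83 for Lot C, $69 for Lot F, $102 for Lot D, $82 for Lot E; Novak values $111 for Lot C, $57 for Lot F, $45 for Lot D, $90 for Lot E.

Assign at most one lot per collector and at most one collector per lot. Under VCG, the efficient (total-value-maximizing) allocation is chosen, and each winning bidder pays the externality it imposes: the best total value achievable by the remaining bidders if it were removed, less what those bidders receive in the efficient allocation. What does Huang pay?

Efficient allocation: Huang→Lot D ($168), Ghosh→Lot C ($171), Rossi→Lot F ($69), Novak→Lot E ($90); total welfare W = $498.
Huang receives Lot D at value $168, so the others get W − 168 = $330.
Without Huang: best allocation of the remaining 3 bidders over all 4 lots is Ghosh→Lot C ($171), Rossi→Lot D ($102), Novak→Lot E ($90), total $363.
VCG payment = (others' best without Huang) − (others' welfare with Huang) = 363 − 330 = $33.

Huang pays $33.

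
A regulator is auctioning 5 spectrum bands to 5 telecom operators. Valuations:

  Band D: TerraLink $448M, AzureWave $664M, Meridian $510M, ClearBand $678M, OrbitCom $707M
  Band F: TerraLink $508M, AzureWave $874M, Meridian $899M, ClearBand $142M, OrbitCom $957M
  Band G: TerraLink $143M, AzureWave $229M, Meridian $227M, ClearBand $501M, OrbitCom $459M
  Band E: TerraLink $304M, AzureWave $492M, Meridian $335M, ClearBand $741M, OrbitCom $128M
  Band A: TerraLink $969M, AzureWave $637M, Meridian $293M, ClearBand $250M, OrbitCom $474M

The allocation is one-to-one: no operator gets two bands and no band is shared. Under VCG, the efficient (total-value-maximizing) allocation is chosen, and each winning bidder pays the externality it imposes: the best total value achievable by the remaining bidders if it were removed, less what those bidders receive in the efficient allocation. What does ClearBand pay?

Efficient allocation: TerraLink→Band A ($969M), AzureWave→Band D ($664M), Meridian→Band F ($899M), ClearBand→Band E ($741M), OrbitCom→Band G ($459M); total welfare W = $3732M.
ClearBand receives Band E at value $741M, so the others get W − 741 = $2991M.
Without ClearBand: best allocation of the remaining 4 bidders over all 5 bands is TerraLink→Band A ($969M), AzureWave→Band E ($492M), Meridian→Band F ($899M), OrbitCom→Band D ($707M), total $3067M.
VCG payment = (others' best without ClearBand) − (others' welfare with ClearBand) = 3067 − 2991 = $76M.

ClearBand pays $76M.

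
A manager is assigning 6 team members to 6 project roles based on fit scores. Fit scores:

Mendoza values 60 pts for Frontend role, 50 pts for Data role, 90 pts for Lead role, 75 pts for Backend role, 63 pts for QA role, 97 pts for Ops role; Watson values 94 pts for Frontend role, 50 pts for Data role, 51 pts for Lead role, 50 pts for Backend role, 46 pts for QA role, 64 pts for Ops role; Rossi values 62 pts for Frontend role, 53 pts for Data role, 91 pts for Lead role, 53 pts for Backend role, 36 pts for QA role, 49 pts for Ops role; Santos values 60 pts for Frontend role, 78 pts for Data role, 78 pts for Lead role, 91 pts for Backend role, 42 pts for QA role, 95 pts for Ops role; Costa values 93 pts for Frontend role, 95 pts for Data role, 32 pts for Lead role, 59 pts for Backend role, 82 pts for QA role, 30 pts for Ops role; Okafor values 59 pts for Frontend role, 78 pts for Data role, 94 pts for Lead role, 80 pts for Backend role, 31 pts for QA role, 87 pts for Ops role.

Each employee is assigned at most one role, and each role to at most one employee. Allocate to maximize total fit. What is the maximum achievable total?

Max total: 533 pts

Optimal: Mendoza→Ops role (97 pts), Watson→Frontend role (94 pts), Rossi→Lead role (91 pts), Santos→Backend role (91 pts), Costa→QA role (82 pts), Okafor→Data role (78 pts) — total 97+94+91+91+82+78 = 533 pts.
Column-greedy (each role in turn goes to its best remaining employee) gives 486 pts, worse by 47.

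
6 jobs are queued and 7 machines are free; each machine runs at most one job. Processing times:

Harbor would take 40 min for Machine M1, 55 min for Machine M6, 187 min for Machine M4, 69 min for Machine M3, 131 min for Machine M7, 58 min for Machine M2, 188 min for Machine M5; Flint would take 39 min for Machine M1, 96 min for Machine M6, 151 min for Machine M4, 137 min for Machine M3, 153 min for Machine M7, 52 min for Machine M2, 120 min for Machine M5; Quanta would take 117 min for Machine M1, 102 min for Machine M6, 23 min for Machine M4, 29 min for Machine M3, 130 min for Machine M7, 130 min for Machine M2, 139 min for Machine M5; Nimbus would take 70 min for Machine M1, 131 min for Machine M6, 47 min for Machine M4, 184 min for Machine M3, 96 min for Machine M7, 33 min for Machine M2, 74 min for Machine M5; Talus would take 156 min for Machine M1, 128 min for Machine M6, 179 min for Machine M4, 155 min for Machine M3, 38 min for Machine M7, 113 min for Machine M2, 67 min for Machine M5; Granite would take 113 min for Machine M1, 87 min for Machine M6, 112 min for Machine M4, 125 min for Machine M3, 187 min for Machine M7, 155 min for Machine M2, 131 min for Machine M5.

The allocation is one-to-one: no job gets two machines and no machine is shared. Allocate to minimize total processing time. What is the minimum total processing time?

Treat this as an assignment problem: match each job to one machine.
Optimal: Harbor→Machine M3 (69 min), Flint→Machine M1 (39 min), Quanta→Machine M4 (23 min), Nimbus→Machine M2 (33 min), Talus→Machine M7 (38 min), Granite→Machine M6 (87 min) — total 69+39+23+33+38+87 = 289 min.
Row-greedy (each job in turn takes its cheapest remaining machine) gives 314 min, worse by 25.
Next-best assignment: Harbor→Machine M1, Flint→Machine M2, Quanta→Machine M3, Nimbus→Machine M4, Talus→Machine M7, Granite→Machine M6 = 293 min.

Minimum total: 289 min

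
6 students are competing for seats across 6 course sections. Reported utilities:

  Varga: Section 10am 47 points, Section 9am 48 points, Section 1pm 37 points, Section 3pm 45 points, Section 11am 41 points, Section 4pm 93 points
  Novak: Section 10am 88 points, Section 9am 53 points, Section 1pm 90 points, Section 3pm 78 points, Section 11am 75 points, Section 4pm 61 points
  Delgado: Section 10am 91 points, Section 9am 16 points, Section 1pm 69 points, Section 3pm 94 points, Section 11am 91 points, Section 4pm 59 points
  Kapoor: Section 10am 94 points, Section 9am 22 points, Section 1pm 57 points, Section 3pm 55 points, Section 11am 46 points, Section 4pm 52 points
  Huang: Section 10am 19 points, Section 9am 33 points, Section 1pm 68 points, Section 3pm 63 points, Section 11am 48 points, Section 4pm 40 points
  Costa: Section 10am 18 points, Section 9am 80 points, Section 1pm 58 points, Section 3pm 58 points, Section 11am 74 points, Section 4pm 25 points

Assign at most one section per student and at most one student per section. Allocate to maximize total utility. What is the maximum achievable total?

Max total: 511 points

Optimal: Varga→Section 4pm (93 points), Novak→Section 1pm (90 points), Delgado→Section 11am (91 points), Kapoor→Section 10am (94 points), Huang→Section 3pm (63 points), Costa→Section 9am (80 points) — total 93+90+91+94+63+80 = 511 points.
Max-entry greedy (repeatedly take the single best remaining cell) gives 499 points, worse by 12.
Next-best assignment: Varga→Section 4pm, Novak→Section 3pm, Delgado→Section 11am, Kapoor→Section 10am, Huang→Section 1pm, Costa→Section 9am = 504 points.
Swapping Huang↔Kapoor (Huang→Section 10am 19 points, Kapoor→Section 3pm 55 points) loses 83.
No other one-to-one assignment exceeds 511 points.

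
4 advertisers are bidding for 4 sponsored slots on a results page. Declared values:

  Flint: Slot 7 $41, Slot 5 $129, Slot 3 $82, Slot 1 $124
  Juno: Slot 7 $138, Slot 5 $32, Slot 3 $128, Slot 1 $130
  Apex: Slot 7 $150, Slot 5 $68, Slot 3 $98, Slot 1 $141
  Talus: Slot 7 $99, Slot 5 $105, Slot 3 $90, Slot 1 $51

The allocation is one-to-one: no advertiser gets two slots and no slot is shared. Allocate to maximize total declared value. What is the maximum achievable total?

Maximum total: $507

Treat this as an assignment problem: match each advertiser to one slot.
Optimal: Flint→Slot 1 ($124), Juno→Slot 3 ($128), Apex→Slot 7 ($150), Talus→Slot 5 ($105) — total 124+128+150+105 = $507.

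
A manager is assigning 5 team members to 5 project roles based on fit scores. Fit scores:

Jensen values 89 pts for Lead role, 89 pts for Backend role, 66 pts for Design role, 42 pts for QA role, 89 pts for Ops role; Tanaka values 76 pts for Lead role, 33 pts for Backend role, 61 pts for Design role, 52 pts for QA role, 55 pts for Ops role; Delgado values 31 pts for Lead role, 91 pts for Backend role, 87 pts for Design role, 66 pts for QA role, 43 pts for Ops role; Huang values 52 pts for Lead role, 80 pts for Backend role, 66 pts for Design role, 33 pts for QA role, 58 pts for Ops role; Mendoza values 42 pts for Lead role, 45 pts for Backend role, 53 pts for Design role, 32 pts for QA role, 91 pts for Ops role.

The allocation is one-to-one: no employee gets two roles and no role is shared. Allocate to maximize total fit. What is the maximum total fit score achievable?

This is the linear assignment problem.
Optimal: Jensen→Lead role (89 pts), Tanaka→QA role (52 pts), Delgado→Design role (87 pts), Huang→Backend role (80 pts), Mendoza→Ops role (91 pts) — total 89+52+87+80+91 = 399 pts.
Row-greedy (each employee in turn takes its best remaining role) gives 331 pts, worse by 68.

Maximum total: 399 pts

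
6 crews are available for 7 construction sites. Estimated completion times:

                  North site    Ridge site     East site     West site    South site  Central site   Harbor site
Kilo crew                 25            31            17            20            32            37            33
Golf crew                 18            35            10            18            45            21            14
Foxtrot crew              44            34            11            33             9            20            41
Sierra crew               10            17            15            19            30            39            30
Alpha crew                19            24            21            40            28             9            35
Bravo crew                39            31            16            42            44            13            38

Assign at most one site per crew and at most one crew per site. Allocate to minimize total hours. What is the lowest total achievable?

Optimal: Kilo crew→West site (20 hours), Golf crew→Harbor site (14 hours), Foxtrot crew→South site (9 hours), Sierra crew→North site (10 hours), Alpha crew→Central site (9 hours), Bravo crew→East site (16 hours) — total 20+14+9+10+9+16 = 78 hours.
Column-greedy (each site in turn goes to its cheapest remaining crew) gives 86 hours, worse by 8.
Next-best assignment: Kilo crew→West site, Golf crew→Harbor site, Foxtrot crew→South site, Sierra crew→Ridge site, Alpha crew→Central site, Bravo crew→East site = 85 hours.

Min total: 78 hours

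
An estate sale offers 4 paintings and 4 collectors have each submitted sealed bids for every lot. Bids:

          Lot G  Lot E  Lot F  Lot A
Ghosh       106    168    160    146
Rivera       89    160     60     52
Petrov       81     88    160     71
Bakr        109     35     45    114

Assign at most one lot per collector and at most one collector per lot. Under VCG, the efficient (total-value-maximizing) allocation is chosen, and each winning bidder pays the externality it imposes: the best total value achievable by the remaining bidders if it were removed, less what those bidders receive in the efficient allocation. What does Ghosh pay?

Efficient allocation: Ghosh→Lot A ($146), Rivera→Lot E ($160), Petrov→Lot F ($160), Bakr→Lot G ($109); total welfare W = $575.
Ghosh receives Lot A at value $146, so the others get W − 146 = $429.
Without Ghosh: best allocation of the remaining 3 bidders over all 4 lots is Rivera→Lot E ($160), Petrov→Lot F ($160), Bakr→Lot A ($114), total $434.
VCG payment = (others' best without Ghosh) − (others' welfare with Ghosh) = 434 − 429 = $5.

Ghosh pays $5.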